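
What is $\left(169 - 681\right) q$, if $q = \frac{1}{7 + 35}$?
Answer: $- \frac{256}{21} \approx -12.19$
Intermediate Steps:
$q = \frac{1}{42} \approx 0.02381$
$\left(169 - 681\right) q = \left(169 - 681\right) \frac{1}{42} = \left(-512\right) \frac{1}{42} = - \frac{256}{21}$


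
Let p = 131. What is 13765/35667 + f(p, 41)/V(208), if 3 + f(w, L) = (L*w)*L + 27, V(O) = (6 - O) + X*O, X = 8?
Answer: 463249775/3067362 ≈ 151.03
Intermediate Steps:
V(O) = 6 + 7*O (V(O) = (6 - O) + 8*O = 6 + 7*O)
f(w, L) = 24 + w*L² (f(w, L) = -3 + ((L*w)*L + 27) = -3 + (w*L² + 27) = -3 + (27 + w*L²) = 24 + w*L²)
13765/35667 + f(p, 41)/V(208) = 13765/35667 + (24 + 131*41²)/(6 + 7*208) = 13765*(1/35667) + (24 + 131*1681)/(6 + 1456) = 13765/35667 + (24 + 220211)/1462 = 13765/35667 + 220235*(1/1462) = 13765/35667 + 12955/86 = 463249775/3067362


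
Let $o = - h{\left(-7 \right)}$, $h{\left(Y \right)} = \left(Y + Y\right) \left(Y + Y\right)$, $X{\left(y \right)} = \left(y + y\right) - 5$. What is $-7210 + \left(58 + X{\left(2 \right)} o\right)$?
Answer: $-6956$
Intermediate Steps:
$X{\left(y \right)} = -5 + 2 y$ ($X{\left(y \right)} = 2 y - 5 = -5 + 2 y$)
$h{\left(Y \right)} = 4 Y^{2}$ ($h{\left(Y \right)} = 2 Y 2 Y = 4 Y^{2}$)
$o = -196$ ($o = - 4 \left(-7\right)^{2} = - 4 \cdot 49 = \left(-1\right) 196 = -196$)
$-7210 + \left(58 + X{\left(2 \right)} o\right) = -7210 + \left(58 + \left(-5 + 2 \cdot 2\right) \left(-196\right)\right) = -7210 + \left(58 + \left(-5 + 4\right) \left(-196\right)\right) = -7210 + \left(58 - -196\right) = -7210 + \left(58 + 196\right) = -7210 + 254 = -6956$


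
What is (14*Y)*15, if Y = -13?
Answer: -2730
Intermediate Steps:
(14*Y)*15 = (14*(-13))*15 = -182*15 = -2730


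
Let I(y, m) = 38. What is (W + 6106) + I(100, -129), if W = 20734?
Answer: 26878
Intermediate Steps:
(W + 6106) + I(100, -129) = (20734 + 6106) + 38 = 26840 + 38 = 26878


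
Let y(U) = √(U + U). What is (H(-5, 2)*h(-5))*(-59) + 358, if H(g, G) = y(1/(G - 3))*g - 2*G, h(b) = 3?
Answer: 1066 + 885*I*√2 ≈ 1066.0 + 1251.6*I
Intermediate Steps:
y(U) = √2*√U (y(U) = √(2*U) = √2*√U)
H(g, G) = -2*G + g*√2*√(1/(-3 + G)) (H(g, G) = (√2*√(1/(G - 3)))*g - 2*G = (√2*√(1/(-3 + G)))*g - 2*G = g*√2*√(1/(-3 + G)) - 2*G = -2*G + g*√2*√(1/(-3 + G)))
(H(-5, 2)*h(-5))*(-59) + 358 = ((-2*2 - 5*√2*√(1/(-3 + 2)))*3)*(-59) + 358 = ((-4 - 5*√2*√(1/(-1)))*3)*(-59) + 358 = ((-4 - 5*√2*√(-1))*3)*(-59) + 358 = ((-4 - 5*√2*I)*3)*(-59) + 358 = ((-4 - 5*I*√2)*3)*(-59) + 358 = (-12 - 15*I*√2)*(-59) + 358 = (708 + 885*I*√2) + 358 = 1066 + 885*I*√2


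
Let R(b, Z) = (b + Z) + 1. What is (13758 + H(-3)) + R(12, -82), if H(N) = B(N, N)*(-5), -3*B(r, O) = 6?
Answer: 13699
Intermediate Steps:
B(r, O) = -2 (B(r, O) = -⅓*6 = -2)
R(b, Z) = 1 + Z + b (R(b, Z) = (Z + b) + 1 = 1 + Z + b)
H(N) = 10 (H(N) = -2*(-5) = 10)
(13758 + H(-3)) + R(12, -82) = (13758 + 10) + (1 - 82 + 12) = 13768 - 69 = 13699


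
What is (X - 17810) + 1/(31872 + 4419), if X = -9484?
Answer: -990526553/36291 ≈ -27294.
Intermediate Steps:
(X - 17810) + 1/(31872 + 4419) = (-9484 - 17810) + 1/(31872 + 4419) = -27294 + 1/36291 = -990526553/36291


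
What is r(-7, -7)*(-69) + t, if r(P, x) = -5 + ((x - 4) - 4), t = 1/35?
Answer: 48301/35 ≈ 1380.0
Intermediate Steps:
t = 1/35 ≈ 0.028571
r(P, x) = -13 + x (r(P, x) = -5 + ((-4 + x) - 4) = -5 + (-8 + x) = -13 + x)
r(-7, -7)*(-69) + t = (-13 - 7)*(-69) + 1/35 = -20*(-69) + 1/35 = 1380 + 1/35 = 48301/35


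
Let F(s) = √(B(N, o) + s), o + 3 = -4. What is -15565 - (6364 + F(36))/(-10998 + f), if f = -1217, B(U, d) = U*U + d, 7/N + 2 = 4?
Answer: -190120111/12215 + √165/24430 ≈ -15564.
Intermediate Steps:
o = -7 (o = -3 - 4 = -7)
N = 7/2 (N = 7/(-2 + 4) = 7/2 ≈ 3.5000)
B(U, d) = d + U² (B(U, d) = U² + d = d + U²)
F(s) = √(21/4 + s) (F(s) = √((-7 + (7/2)²) + s) = √((-7 + 49/4) + s) = √(21/4 + s))
-15565 - (6364 + F(36))/(-10998 + f) = -15565 - (6364 + √(21 + 4*36)/2)/(-10998 - 1217) = -15565 - (6364 + √(21 + 144)/2)/(-12215) = -15565 - (6364 + √165/2)*(-1)/12215 = -15565 - (-6364/12215 - √165/24430) = -15565 + (6364/12215 + √165/24430) = -190120111/12215 + √165/24430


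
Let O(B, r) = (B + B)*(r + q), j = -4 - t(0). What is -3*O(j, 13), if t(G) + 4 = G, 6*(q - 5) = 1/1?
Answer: 0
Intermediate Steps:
q = 31/6 (q = 5 + (1/1)/6 = 5 + (1*1)/6 = 5 + (1/6)*1 = 5 + 1/6 = 31/6 ≈ 5.1667)
t(G) = -4 + G
j = 0 (j = -4 - (-4 + 0) = -4 - 1*(-4) = -4 + 4 = 0)
O(B, r) = 2*B*(31/6 + r) (O(B, r) = (B + B)*(r + 31/6) = (2*B)*(31/6 + r) = 2*B*(31/6 + r))
-3*O(j, 13) = -0*(31 + 6*13) = -0*(31 + 78) = -0*109 = -3*0 = 0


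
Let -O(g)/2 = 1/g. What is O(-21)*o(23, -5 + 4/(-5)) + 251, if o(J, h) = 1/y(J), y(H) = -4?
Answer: 10541/42 ≈ 250.98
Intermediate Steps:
o(J, h) = -1/4 (o(J, h) = 1/(-4) = 1*(-1/4) = -1/4)
O(g) = -2/g
O(-21)*o(23, -5 + 4/(-5)) + 251 = -2/(-21)*(-1/4) + 251 = -2*(-1/21)*(-1/4) + 251 = (2/21)*(-1/4) + 251 = -1/42 + 251 = 10541/42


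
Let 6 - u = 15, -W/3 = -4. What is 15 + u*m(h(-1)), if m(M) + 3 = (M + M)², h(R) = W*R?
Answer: -5142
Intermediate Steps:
W = 12 (W = -3*(-4) = 12)
h(R) = 12*R
u = -9 (u = 6 - 1*15 = 6 - 15 = -9)
m(M) = -3 + 4*M² (m(M) = -3 + (M + M)² = -3 + (2*M)² = -3 + 4*M²)
15 + u*m(h(-1)) = 15 - 9*(-3 + 4*(12*(-1))²) = 15 - 9*(-3 + 4*(-12)²) = 15 - 9*(-3 + 4*144) = 15 - 9*(-3 + 576) = 15 - 9*573 = 15 - 5157 = -5142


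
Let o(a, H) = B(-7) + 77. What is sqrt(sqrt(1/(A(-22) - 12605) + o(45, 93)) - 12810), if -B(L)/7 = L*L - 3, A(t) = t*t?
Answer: sqrt(-1882027791210 + 12121*I*sqrt(35995079166))/12121 ≈ 0.069148 + 113.18*I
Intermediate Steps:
A(t) = t**2
B(L) = 21 - 7*L**2 (B(L) = -7*(L*L - 3) = -7*(L**2 - 3) = -7*(-3 + L**2) = 21 - 7*L**2)
o(a, H) = -245 (o(a, H) = (21 - 7*(-7)**2) + 77 = (21 - 7*49) + 77 = (21 - 343) + 77 = -322 + 77 = -245)
sqrt(sqrt(1/(A(-22) - 12605) + o(45, 93)) - 12810) = sqrt(sqrt(1/((-22)**2 - 12605) - 245) - 12810) = sqrt(sqrt(1/(484 - 12605) - 245) - 12810) = sqrt(sqrt(1/(-12121) - 245) - 12810) = sqrt(sqrt(-1/12121 - 245) - 12810) = sqrt(sqrt(-2969646/12121) - 12810) = sqrt(I*sqrt(35995079166)/12121 - 12810) = sqrt(-12810 + I*sqrt(35995079166)/12121)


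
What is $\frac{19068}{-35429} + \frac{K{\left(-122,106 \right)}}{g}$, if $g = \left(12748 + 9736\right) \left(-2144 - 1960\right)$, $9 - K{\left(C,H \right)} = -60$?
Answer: $- \frac{586496494483}{1089729150048} \approx -0.5382$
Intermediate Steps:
$K{\left(C,H \right)} = 69$ ($K{\left(C,H \right)} = 9 - -60 = 9 + 60 = 69$)
$g = -92274336$ ($g = 22484 \left(-4104\right) = -92274336$)
$\frac{19068}{-35429} + \frac{K{\left(-122,106 \right)}}{g} = \frac{19068}{-35429} + \frac{69}{-92274336} = 19068 \left(- \frac{1}{35429}\right) + 69 \left(- \frac{1}{92274336}\right) = - \frac{19068}{35429} - \frac{23}{30758112} = - \frac{586496494483}{1089729150048}$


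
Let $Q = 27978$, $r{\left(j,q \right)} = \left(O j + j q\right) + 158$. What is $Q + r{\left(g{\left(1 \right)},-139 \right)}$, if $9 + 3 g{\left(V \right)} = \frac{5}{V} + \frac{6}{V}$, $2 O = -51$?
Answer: $\frac{84079}{3} \approx 28026.0$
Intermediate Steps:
$O = - \frac{51}{2}$ ($O = \frac{1}{2} \left(-51\right) = - \frac{51}{2} \approx -25.5$)
$g{\left(V \right)} = -3 + \frac{11}{3 V}$ ($g{\left(V \right)} = -3 + \frac{\frac{5}{V} + \frac{6}{V}}{3} = -3 + \frac{11 \frac{1}{V}}{3} = -3 + \frac{11}{3 V}$)
$r{\left(j,q \right)} = 158 - \frac{51 j}{2} + j q$ ($r{\left(j,q \right)} = \left(- \frac{51 j}{2} + j q\right) + 158 = 158 - \frac{51 j}{2} + j q$)
$Q + r{\left(g{\left(1 \right)},-139 \right)} = 27978 + \left(158 - \frac{51 \left(-3 + \frac{11}{3 \cdot 1}\right)}{2} + \left(-3 + \frac{11}{3 \cdot 1}\right) \left(-139\right)\right) = 27978 + \left(158 - \frac{51 \left(-3 + \frac{11}{3} \cdot 1\right)}{2} + \left(-3 + \frac{11}{3} \cdot 1\right) \left(-139\right)\right) = 27978 + \left(158 - \frac{51 \left(-3 + \frac{11}{3}\right)}{2} + \left(-3 + \frac{11}{3}\right) \left(-139\right)\right) = 27978 + \left(158 - 17 + \frac{2}{3} \left(-139\right)\right) = 27978 - - \frac{145}{3} = 27978 + \frac{145}{3} = \frac{84079}{3}$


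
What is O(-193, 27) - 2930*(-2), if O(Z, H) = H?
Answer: 5887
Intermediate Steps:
O(-193, 27) - 2930*(-2) = 27 - 2930*(-2) = 27 - 1*(-5860) = 27 + 5860 = 5887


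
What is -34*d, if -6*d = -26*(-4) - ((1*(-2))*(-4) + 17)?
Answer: 1343/3 ≈ 447.67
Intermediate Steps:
d = -79/6 (d = -(-26*(-4) - ((1*(-2))*(-4) + 17))/6 = -(104 - (-2*(-4) + 17))/6 = -(104 - (8 + 17))/6 = -(104 - 1*25)/6 = -(104 - 25)/6 = -⅙*79 = -79/6 ≈ -13.167)
-34*d = -34*(-79/6) = 1343/3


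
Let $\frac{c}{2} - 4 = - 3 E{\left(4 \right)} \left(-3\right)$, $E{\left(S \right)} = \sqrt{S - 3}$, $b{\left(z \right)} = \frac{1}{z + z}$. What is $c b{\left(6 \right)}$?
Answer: $\frac{13}{6} \approx 2.1667$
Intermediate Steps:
$b{\left(z \right)} = \frac{1}{2 z}$
$E{\left(S \right)} = \sqrt{-3 + S}$
$c = 26$ ($c = 8 + 2 - 3 \sqrt{-3 + 4} \left(-3\right) = 8 + 2 - 3 \sqrt{1} \left(-3\right) = 8 + 2 \left(-3\right) 1 \left(-3\right) = 8 + 2 \left(\left(-3\right) \left(-3\right)\right) = 8 + 2 \cdot 9 = 8 + 18 = 26$)
$c b{\left(6 \right)} = 26 \frac{1}{2 \cdot 6} = 26 \cdot \frac{1}{2} \cdot \frac{1}{6} = 26 \cdot \frac{1}{12} = \frac{13}{6}$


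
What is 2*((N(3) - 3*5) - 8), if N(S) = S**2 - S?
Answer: -34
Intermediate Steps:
2*((N(3) - 3*5) - 8) = 2*((3*(-1 + 3) - 3*5) - 8) = 2*((3*2 - 15) - 8) = 2*((6 - 15) - 8) = 2*(-9 - 8) = 2*(-17) = -34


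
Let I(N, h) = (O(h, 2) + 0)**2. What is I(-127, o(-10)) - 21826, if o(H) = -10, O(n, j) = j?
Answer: -21822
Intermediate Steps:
I(N, h) = 4 (I(N, h) = (2 + 0)**2 = 2**2 = 4)
I(-127, o(-10)) - 21826 = 4 - 21826 = -21822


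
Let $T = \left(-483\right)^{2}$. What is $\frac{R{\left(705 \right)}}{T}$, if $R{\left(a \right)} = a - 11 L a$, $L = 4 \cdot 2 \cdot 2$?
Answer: $- \frac{5875}{11109} \approx -0.52885$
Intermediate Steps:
$L = 16$ ($L = 8 \cdot 2 = 16$)
$R{\left(a \right)} = - 175 a$ ($R{\left(a \right)} = a - 11 \cdot 16 a = a - 176 a = - 175 a$)
$T = 233289$
$\frac{R{\left(705 \right)}}{T} = \frac{\left(-175\right) 705}{233289} = \left(-123375\right) \frac{1}{233289} = - \frac{5875}{11109}$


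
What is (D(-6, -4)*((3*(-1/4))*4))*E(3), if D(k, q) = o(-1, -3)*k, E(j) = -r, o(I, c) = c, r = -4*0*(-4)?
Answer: 0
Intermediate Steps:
r = 0 (r = 0*(-4) = 0)
E(j) = 0 (E(j) = -1*0 = 0)
D(k, q) = -3*k
(D(-6, -4)*((3*(-1/4))*4))*E(3) = ((-3*(-6))*((3*(-1/4))*4))*0 = (18*((3*(-1*¼))*4))*0 = (18*((3*(-¼))*4))*0 = (18*(-¾*4))*0 = (18*(-3))*0 = -54*0 = 0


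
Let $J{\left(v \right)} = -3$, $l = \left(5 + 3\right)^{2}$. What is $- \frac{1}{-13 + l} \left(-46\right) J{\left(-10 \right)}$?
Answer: $- \frac{46}{17} \approx -2.7059$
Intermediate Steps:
$l = 64$ ($l = 8^{2} = 64$)
$- \frac{1}{-13 + l} \left(-46\right) J{\left(-10 \right)} = - \frac{1}{-13 + 64} \left(-46\right) \left(-3\right) = - \frac{1}{51} \left(-46\right) \left(-3\right) = \left(-1\right) \frac{1}{51} \left(-46\right) \left(-3\right) = \left(- \frac{1}{51}\right) \left(-46\right) \left(-3\right) = \frac{46}{51} \left(-3\right) = - \frac{46}{17}$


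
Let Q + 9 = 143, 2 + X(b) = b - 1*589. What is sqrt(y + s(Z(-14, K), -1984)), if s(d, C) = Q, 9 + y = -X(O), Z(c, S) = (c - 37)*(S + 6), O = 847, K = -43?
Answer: I*sqrt(131) ≈ 11.446*I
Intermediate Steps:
X(b) = -591 + b (X(b) = -2 + (b - 1*589) = -2 + (b - 589) = -2 + (-589 + b) = -591 + b)
Z(c, S) = (-37 + c)*(6 + S)
Q = 134 (Q = -9 + 143 = 134)
y = -265 (y = -9 - (-591 + 847) = -9 - 1*256 = -9 - 256 = -265)
s(d, C) = 134
sqrt(y + s(Z(-14, K), -1984)) = sqrt(-265 + 134) = sqrt(-131) = I*sqrt(131)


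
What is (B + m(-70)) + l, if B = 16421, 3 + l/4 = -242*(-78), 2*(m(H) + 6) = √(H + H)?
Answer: 91907 + I*√35 ≈ 91907.0 + 5.9161*I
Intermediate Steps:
m(H) = -6 + √2*√H/2 (m(H) = -6 + √(H + H)/2 = -6 + √(2*H)/2 = -6 + (√2*√H)/2 = -6 + √2*√H/2)
l = 75492 (l = -12 + 4*(-242*(-78)) = -12 + 4*18876 = -12 + 75504 = 75492)
(B + m(-70)) + l = (16421 + (-6 + √2*√(-70)/2)) + 75492 = (16421 + (-6 + √2*(I*√70)/2)) + 75492 = (16421 + (-6 + I*√35)) + 75492 = (16415 + I*√35) + 75492 = 91907 + I*√35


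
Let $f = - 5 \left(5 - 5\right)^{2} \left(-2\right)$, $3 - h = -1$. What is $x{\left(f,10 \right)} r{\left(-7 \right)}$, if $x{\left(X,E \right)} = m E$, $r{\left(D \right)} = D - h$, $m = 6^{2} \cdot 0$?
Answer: $0$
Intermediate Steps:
$h = 4$ ($h = 3 - -1 = 3 + 1 = 4$)
$m = 0$ ($m = 36 \cdot 0 = 0$)
$f = 0$ ($f = - 5 \cdot 0^{2} \left(-2\right) = \left(-5\right) 0 \left(-2\right) = 0 \left(-2\right) = 0$)
$r{\left(D \right)} = -4 + D$ ($r{\left(D \right)} = D - 4 = -4 + D$)
$x{\left(X,E \right)} = 0$ ($x{\left(X,E \right)} = 0 E = 0$)
$x{\left(f,10 \right)} r{\left(-7 \right)} = 0 \left(-4 - 7\right) = 0 \left(-11\right) = 0$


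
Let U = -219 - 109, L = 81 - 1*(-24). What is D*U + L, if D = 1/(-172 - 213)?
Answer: 40753/385 ≈ 105.85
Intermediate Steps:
L = 105 (L = 81 + 24 = 105)
U = -328
D = -1/385 (D = 1/(-385) = -1/385 ≈ -0.0025974)
D*U + L = -1/385*(-328) + 105 = 328/385 + 105 = 40753/385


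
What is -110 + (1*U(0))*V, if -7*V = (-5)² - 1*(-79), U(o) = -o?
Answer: -110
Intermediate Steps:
V = -104/7 (V = -((-5)² - 1*(-79))/7 = -(25 + 79)/7 = -⅐*104 = -104/7 ≈ -14.857)
-110 + (1*U(0))*V = -110 + (1*(-1*0))*(-104/7) = -110 + (1*0)*(-104/7) = -110 + 0*(-104/7) = -110 + 0 = -110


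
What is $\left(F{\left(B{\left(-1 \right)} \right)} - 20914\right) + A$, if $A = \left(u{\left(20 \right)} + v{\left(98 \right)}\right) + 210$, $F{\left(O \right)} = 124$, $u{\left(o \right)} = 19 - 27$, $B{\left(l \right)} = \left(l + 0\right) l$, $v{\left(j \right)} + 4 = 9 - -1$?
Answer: $-20582$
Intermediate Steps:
$v{\left(j \right)} = 6$ ($v{\left(j \right)} = -4 + \left(9 - -1\right) = -4 + \left(9 + 1\right) = -4 + 10 = 6$)
$B{\left(l \right)} = l^{2}$ ($B{\left(l \right)} = l l = l^{2}$)
$u{\left(o \right)} = -8$
$A = 208$ ($A = \left(-8 + 6\right) + 210 = -2 + 210 = 208$)
$\left(F{\left(B{\left(-1 \right)} \right)} - 20914\right) + A = \left(124 - 20914\right) + 208 = -20790 + 208 = -20582$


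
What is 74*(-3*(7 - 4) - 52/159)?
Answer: -109742/159 ≈ -690.20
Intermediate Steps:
74*(-3*(7 - 4) - 52/159) = 74*(-3*3 - 52*1/159) = 74*(-9 - 52/159) = 74*(-1483/159) = -109742/159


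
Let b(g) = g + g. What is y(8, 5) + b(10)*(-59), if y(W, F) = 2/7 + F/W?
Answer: -66029/56 ≈ -1179.1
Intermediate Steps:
b(g) = 2*g
y(W, F) = 2/7 + F/W (y(W, F) = 2*(⅐) + F/W = 2/7 + F/W)
y(8, 5) + b(10)*(-59) = (2/7 + 5/8) + (2*10)*(-59) = (2/7 + 5*(⅛)) + 20*(-59) = (2/7 + 5/8) - 1180 = 51/56 - 1180 = -66029/56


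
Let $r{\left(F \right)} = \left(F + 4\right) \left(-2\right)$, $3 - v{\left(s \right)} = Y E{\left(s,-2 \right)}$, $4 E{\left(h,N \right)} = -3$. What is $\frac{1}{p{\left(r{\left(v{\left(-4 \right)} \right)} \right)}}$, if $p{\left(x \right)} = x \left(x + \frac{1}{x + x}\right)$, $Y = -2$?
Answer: $\frac{2}{243} \approx 0.0082304$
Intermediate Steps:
$E{\left(h,N \right)} = - \frac{3}{4}$ ($E{\left(h,N \right)} = \frac{1}{4} \left(-3\right) = - \frac{3}{4}$)
$v{\left(s \right)} = \frac{3}{2}$ ($v{\left(s \right)} = 3 - \left(-2\right) \left(- \frac{3}{4}\right) = 3 - \frac{3}{2} = \frac{3}{2}$)
$r{\left(F \right)} = -8 - 2 F$ ($r{\left(F \right)} = \left(4 + F\right) \left(-2\right) = -8 - 2 F$)
$p{\left(x \right)} = x \left(x + \frac{1}{2 x}\right)$
$\frac{1}{p{\left(r{\left(v{\left(-4 \right)} \right)} \right)}} = \frac{1}{\frac{1}{2} + \left(-8 - 3\right)^{2}} = \frac{1}{\frac{1}{2} + \left(-11\right)^{2}} = \frac{1}{\frac{1}{2} + 121} = \frac{1}{\frac{243}{2}} = \frac{2}{243}$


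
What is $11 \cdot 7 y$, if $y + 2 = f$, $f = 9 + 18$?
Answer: $1925$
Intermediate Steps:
$f = 27$
$y = 25$ ($y = -2 + 27 = 25$)
$11 \cdot 7 y = 11 \cdot 7 \cdot 25 = 77 \cdot 25 = 1925$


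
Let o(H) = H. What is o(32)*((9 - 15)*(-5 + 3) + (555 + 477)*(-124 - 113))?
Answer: -7826304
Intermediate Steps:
o(32)*((9 - 15)*(-5 + 3) + (555 + 477)*(-124 - 113)) = 32*((9 - 15)*(-5 + 3) + (555 + 477)*(-124 - 113)) = 32*(-6*(-2) + 1032*(-237)) = 32*(12 - 244584) = 32*(-244572) = -7826304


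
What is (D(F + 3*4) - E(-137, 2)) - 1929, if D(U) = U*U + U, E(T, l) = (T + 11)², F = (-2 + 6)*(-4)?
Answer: -17793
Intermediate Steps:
F = -16 (F = 4*(-4) = -16)
E(T, l) = (11 + T)²
D(U) = U + U² (D(U) = U² + U = U + U²)
(D(F + 3*4) - E(-137, 2)) - 1929 = ((-16 + 3*4)*(1 + (-16 + 3*4)) - (11 - 137)²) - 1929 = ((-16 + 12)*(1 + (-16 + 12)) - 1*(-126)²) - 1929 = (-4*(1 - 4) - 1*15876) - 1929 = (-4*(-3) - 15876) - 1929 = (12 - 15876) - 1929 = -15864 - 1929 = -17793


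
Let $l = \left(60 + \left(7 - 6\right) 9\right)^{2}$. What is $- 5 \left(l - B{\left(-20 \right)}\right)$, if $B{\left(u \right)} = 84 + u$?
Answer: $-23485$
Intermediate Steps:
$l = 4761$ ($l = \left(60 + 1 \cdot 9\right)^{2} = \left(60 + 9\right)^{2} = 69^{2} = 4761$)
$- 5 \left(l - B{\left(-20 \right)}\right) = - 5 \left(4761 - \left(84 - 20\right)\right) = - 5 \left(4761 - 64\right) = \left(-5\right) 4697 = -23485$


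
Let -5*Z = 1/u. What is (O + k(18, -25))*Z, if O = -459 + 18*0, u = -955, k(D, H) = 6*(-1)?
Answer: -93/955 ≈ -0.097382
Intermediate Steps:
k(D, H) = -6
Z = 1/4775 (Z = -1/5/(-955) = -1/5*(-1/955) = 1/4775 ≈ 0.00020942)
O = -459 (O = -459 + 0 = -459)
(O + k(18, -25))*Z = (-459 - 6)*(1/4775) = -465*1/4775 = -93/955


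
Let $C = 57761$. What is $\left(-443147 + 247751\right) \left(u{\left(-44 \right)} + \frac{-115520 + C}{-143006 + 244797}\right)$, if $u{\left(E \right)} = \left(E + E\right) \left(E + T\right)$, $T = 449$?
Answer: $\frac{708874998848604}{101791} \approx 6.964 \cdot 10^{9}$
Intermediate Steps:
$u{\left(E \right)} = 2 E \left(449 + E\right)$ ($u{\left(E \right)} = \left(E + E\right) \left(E + 449\right) = 2 E \left(449 + E\right)$)
$\left(-443147 + 247751\right) \left(u{\left(-44 \right)} + \frac{-115520 + C}{-143006 + 244797}\right) = \left(-443147 + 247751\right) \left(2 \left(-44\right) \left(449 - 44\right) + \frac{-115520 + 57761}{-143006 + 244797}\right) = - 195396 \left(2 \left(-44\right) 405 - \frac{57759}{101791}\right) = - 195396 \left(-35640 - \frac{57759}{101791}\right) = \left(-195396\right) \left(- \frac{3627888999}{101791}\right) = \frac{708874998848604}{101791}$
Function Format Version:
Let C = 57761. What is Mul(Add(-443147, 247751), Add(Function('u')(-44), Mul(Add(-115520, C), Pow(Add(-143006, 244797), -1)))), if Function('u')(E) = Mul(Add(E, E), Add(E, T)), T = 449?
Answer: Rational(708874998848604, 101791) ≈ 6.9640e+9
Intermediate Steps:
Function('u')(E) = Mul(2, E, Add(449, E)) (Function('u')(E) = Mul(Add(E, E), Add(E, 449)) = Mul(Mul(2, E), Add(449, E)) = Mul(2, E, Add(449, E)))
Mul(Add(-443147, 247751), Add(Function('u')(-44), Mul(Add(-115520, C), Pow(Add(-143006, 244797), -1)))) = Mul(Add(-443147, 247751), Add(Mul(2, -44, Add(449, -44)), Mul(Add(-115520, 57761), Pow(Add(-143006, 244797), -1)))) = Mul(-195396, Add(Mul(2, -44, 405), Mul(-57759, Pow(101791, -1)))) = Mul(-195396, Add(-35640, Mul(-57759, Rational(1, 101791)))) = Mul(-195396, Add(-35640, Rational(-57759, 101791))) = Mul(-195396, Rational(-3627888999, 101791)) = Rational(708874998848604, 101791)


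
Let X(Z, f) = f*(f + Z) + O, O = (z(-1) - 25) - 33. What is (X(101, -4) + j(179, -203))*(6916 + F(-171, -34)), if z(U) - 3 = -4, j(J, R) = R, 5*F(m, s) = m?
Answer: -4473170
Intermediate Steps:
F(m, s) = m/5
z(U) = -1 (z(U) = 3 - 4 = -1)
O = -59 (O = (-1 - 25) - 33 = -26 - 33 = -59)
X(Z, f) = -59 + f*(Z + f) (X(Z, f) = f*(f + Z) - 59 = f*(Z + f) - 59 = -59 + f*(Z + f))
(X(101, -4) + j(179, -203))*(6916 + F(-171, -34)) = ((-59 + (-4)² + 101*(-4)) - 203)*(6916 + (⅕)*(-171)) = ((-59 + 16 - 404) - 203)*(6916 - 171/5) = (-447 - 203)*(34409/5) = -650*34409/5 = -4473170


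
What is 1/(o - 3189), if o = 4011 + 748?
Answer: 1/1570 ≈ 0.00063694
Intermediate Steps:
o = 4759
1/(o - 3189) = 1/(4759 - 3189) = 1/1570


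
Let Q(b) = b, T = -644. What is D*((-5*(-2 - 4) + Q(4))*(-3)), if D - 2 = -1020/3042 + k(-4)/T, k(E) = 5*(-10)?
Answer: -4835531/27209 ≈ -177.72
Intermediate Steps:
k(E) = -50
D = 284443/163254 (D = 2 + (-1020/3042 - 50/(-644)) = 2 + (-1020*1/3042 - 50*(-1/644)) = 2 + (-170/507 + 25/322) = 2 - 42065/163254 = 284443/163254 ≈ 1.7423)
D*((-5*(-2 - 4) + Q(4))*(-3)) = 284443*((-5*(-2 - 4) + 4)*(-3))/163254 = 284443*((-5*(-6) + 4)*(-3))/163254 = 284443*((30 + 4)*(-3))/163254 = 284443*(34*(-3))/163254 = (284443/163254)*(-102) = -4835531/27209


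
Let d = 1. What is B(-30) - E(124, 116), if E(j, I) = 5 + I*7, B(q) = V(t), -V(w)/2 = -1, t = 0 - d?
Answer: -815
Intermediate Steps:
t = -1 (t = 0 - 1*1 = 0 - 1 = -1)
V(w) = 2 (V(w) = -2*(-1) = 2)
B(q) = 2
E(j, I) = 5 + 7*I
B(-30) - E(124, 116) = 2 - (5 + 7*116) = 2 - (5 + 812) = 2 - 1*817 = 2 - 817 = -815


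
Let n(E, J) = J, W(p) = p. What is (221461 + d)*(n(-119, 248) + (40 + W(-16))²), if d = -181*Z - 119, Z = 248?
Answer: 145398096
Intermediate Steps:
d = -45007 (d = -181*248 - 119 = -44888 - 119 = -45007)
(221461 + d)*(n(-119, 248) + (40 + W(-16))²) = (221461 - 45007)*(248 + (40 - 16)²) = 176454*(248 + 24²) = 176454*(248 + 576) = 176454*824 = 145398096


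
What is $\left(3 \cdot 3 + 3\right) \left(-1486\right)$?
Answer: $-17832$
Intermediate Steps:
$\left(3 \cdot 3 + 3\right) \left(-1486\right) = \left(9 + 3\right) \left(-1486\right) = 12 \left(-1486\right) = -17832$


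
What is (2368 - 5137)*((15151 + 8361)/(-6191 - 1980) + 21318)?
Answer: -482265282954/8171 ≈ -5.9022e+7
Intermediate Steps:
(2368 - 5137)*((15151 + 8361)/(-6191 - 1980) + 21318) = -2769*(23512/(-8171) + 21318) = -2769*(23512*(-1/8171) + 21318) = -2769*(-23512/8171 + 21318) = -2769*174165866/8171 = -482265282954/8171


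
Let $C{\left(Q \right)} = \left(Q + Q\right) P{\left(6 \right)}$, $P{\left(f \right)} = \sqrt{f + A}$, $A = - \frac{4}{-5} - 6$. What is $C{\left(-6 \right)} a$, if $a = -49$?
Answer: $\frac{1176 \sqrt{5}}{5} \approx 525.92$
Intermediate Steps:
$A = - \frac{26}{5}$ ($A = \left(-4\right) \left(- \frac{1}{5}\right) - 6 = \frac{4}{5} - 6 = - \frac{26}{5} \approx -5.2$)
$P{\left(f \right)} = \sqrt{- \frac{26}{5} + f}$ ($P{\left(f \right)} = \sqrt{f - \frac{26}{5}} = \sqrt{- \frac{26}{5} + f}$)
$C{\left(Q \right)} = \frac{4 Q \sqrt{5}}{5}$ ($C{\left(Q \right)} = \left(Q + Q\right) \frac{\sqrt{-130 + 25 \cdot 6}}{5} = 2 Q \frac{\sqrt{-130 + 150}}{5} = 2 Q \frac{\sqrt{20}}{5} = 2 Q \frac{2 \sqrt{5}}{5} = \frac{4 Q \sqrt{5}}{5}$)
$C{\left(-6 \right)} a = \frac{4}{5} \left(-6\right) \sqrt{5} \left(-49\right) = - \frac{24 \sqrt{5}}{5} \left(-49\right) = \frac{1176 \sqrt{5}}{5}$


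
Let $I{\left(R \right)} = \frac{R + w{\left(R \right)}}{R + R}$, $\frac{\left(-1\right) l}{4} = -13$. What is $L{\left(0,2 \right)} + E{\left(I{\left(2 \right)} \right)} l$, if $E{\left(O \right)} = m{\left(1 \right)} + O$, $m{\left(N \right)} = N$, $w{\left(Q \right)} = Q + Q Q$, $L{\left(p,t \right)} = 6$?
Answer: $162$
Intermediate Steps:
$l = 52$ ($l = \left(-4\right) \left(-13\right) = 52$)
$w{\left(Q \right)} = Q + Q^{2}$
$I{\left(R \right)} = \frac{R + R \left(1 + R\right)}{2 R}$ ($I{\left(R \right)} = \frac{R + R \left(1 + R\right)}{R + R} = \frac{R + R \left(1 + R\right)}{2 R}$)
$E{\left(O \right)} = 1 + O$
$L{\left(0,2 \right)} + E{\left(I{\left(2 \right)} \right)} l = 6 + \left(1 + \left(1 + \frac{1}{2} \cdot 2\right)\right) 52 = 6 + \left(1 + \left(1 + 1\right)\right) 52 = 6 + \left(1 + 2\right) 52 = 6 + 3 \cdot 52 = 6 + 156 = 162$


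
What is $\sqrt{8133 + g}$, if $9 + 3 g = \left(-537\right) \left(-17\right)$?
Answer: $\sqrt{11173} \approx 105.7$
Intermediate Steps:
$g = 3040$ ($g = -3 + \frac{\left(-537\right) \left(-17\right)}{3} = -3 + \frac{1}{3} \cdot 9129 = -3 + 3043 = 3040$)
$\sqrt{8133 + g} = \sqrt{8133 + 3040} = \sqrt{11173}$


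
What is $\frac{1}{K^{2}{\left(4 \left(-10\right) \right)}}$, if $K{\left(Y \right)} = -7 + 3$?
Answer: $\frac{1}{16} \approx 0.0625$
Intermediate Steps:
$K{\left(Y \right)} = -4$
$\frac{1}{K^{2}{\left(4 \left(-10\right) \right)}} = \frac{1}{\left(-4\right)^{2}} = \frac{1}{16}$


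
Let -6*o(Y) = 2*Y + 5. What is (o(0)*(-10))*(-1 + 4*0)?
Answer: -25/3 ≈ -8.3333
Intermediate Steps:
o(Y) = -⅚ - Y/3 (o(Y) = -(2*Y + 5)/6 = -(5 + 2*Y)/6 = -⅚ - Y/3)
(o(0)*(-10))*(-1 + 4*0) = ((-⅚ - ⅓*0)*(-10))*(-1 + 4*0) = ((-⅚ + 0)*(-10))*(-1 + 0) = -⅚*(-10)*(-1) = (25/3)*(-1) = -25/3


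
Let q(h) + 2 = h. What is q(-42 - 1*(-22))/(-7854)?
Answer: 1/357 ≈ 0.0028011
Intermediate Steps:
q(h) = -2 + h
q(-42 - 1*(-22))/(-7854) = (-2 + (-42 - 1*(-22)))/(-7854) = (-2 + (-42 + 22))*(-1/7854) = (-2 - 20)*(-1/7854) = -22*(-1/7854) = 1/357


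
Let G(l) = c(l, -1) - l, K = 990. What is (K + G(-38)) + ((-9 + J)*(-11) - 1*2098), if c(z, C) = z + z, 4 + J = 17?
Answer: -1190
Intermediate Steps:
J = 13 (J = -4 + 17 = 13)
c(z, C) = 2*z
G(l) = l (G(l) = 2*l - l = l)
(K + G(-38)) + ((-9 + J)*(-11) - 1*2098) = (990 - 38) + ((-9 + 13)*(-11) - 1*2098) = 952 + (4*(-11) - 2098) = 952 + (-44 - 2098) = 952 - 2142 = -1190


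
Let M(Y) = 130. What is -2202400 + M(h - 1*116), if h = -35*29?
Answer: -2202270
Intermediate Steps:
h = -1015
-2202400 + M(h - 1*116) = -2202400 + 130 = -2202270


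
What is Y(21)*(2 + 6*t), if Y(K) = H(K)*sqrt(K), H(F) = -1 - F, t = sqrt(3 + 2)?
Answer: -132*sqrt(105) - 44*sqrt(21) ≈ -1554.2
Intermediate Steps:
t = sqrt(5) ≈ 2.2361
Y(K) = sqrt(K)*(-1 - K) (Y(K) = (-1 - K)*sqrt(K) = sqrt(K)*(-1 - K))
Y(21)*(2 + 6*t) = (sqrt(21)*(-1 - 1*21))*(2 + 6*sqrt(5)) = (sqrt(21)*(-1 - 21))*(2 + 6*sqrt(5)) = (sqrt(21)*(-22))*(2 + 6*sqrt(5)) = (-22*sqrt(21))*(2 + 6*sqrt(5)) = -22*sqrt(21)*(2 + 6*sqrt(5))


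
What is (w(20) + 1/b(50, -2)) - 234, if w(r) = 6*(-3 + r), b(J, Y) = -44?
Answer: -5809/44 ≈ -132.02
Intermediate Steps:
w(r) = -18 + 6*r
(w(20) + 1/b(50, -2)) - 234 = ((-18 + 6*20) + 1/(-44)) - 234 = ((-18 + 120) - 1/44) - 234 = (102 - 1/44) - 234 = 4487/44 - 234 = -5809/44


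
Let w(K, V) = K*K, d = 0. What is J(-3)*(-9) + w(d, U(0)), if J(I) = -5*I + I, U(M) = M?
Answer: -108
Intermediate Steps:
w(K, V) = K**2
J(I) = -4*I
J(-3)*(-9) + w(d, U(0)) = -4*(-3)*(-9) + 0**2 = 12*(-9) + 0 = -108 + 0 = -108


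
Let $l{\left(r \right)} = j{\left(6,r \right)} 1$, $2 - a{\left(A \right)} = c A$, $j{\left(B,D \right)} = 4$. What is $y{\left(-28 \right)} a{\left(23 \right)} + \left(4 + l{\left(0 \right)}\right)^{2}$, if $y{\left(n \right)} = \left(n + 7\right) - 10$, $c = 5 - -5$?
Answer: $7132$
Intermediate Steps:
$c = 10$ ($c = 5 + 5 = 10$)
$a{\left(A \right)} = 2 - 10 A$
$l{\left(r \right)} = 4$ ($l{\left(r \right)} = 4 \cdot 1 = 4$)
$y{\left(n \right)} = -3 + n$ ($y{\left(n \right)} = \left(7 + n\right) - 10 = -3 + n$)
$y{\left(-28 \right)} a{\left(23 \right)} + \left(4 + l{\left(0 \right)}\right)^{2} = \left(-3 - 28\right) \left(2 - 230\right) + \left(4 + 4\right)^{2} = - 31 \left(2 - 230\right) + 8^{2} = \left(-31\right) \left(-228\right) + 64 = 7068 + 64 = 7132$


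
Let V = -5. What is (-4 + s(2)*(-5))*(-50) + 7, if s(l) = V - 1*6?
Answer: -2543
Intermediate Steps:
s(l) = -11 (s(l) = -5 - 1*6 = -5 - 6 = -11)
(-4 + s(2)*(-5))*(-50) + 7 = (-4 - 11*(-5))*(-50) + 7 = (-4 + 55)*(-50) + 7 = 51*(-50) + 7 = -2550 + 7 = -2543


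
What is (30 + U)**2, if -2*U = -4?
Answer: 1024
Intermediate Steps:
U = 2 (U = -1/2*(-4) = 2)
(30 + U)**2 = (30 + 2)**2 = 32**2 = 1024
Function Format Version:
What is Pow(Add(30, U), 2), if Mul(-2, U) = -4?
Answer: 1024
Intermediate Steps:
U = 2 (U = Mul(Rational(-1, 2), -4) = 2)
Pow(Add(30, U), 2) = Pow(Add(30, 2), 2) = Pow(32, 2) = 1024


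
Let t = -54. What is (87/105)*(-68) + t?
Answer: -3862/35 ≈ -110.34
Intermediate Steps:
(87/105)*(-68) + t = (87/105)*(-68) - 54 = (87*(1/105))*(-68) - 54 = (29/35)*(-68) - 54 = -1972/35 - 54 = -3862/35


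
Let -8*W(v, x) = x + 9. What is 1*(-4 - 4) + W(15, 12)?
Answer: -85/8 ≈ -10.625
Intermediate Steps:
W(v, x) = -9/8 - x/8 (W(v, x) = -(x + 9)/8 = -(9 + x)/8 = -9/8 - x/8)
1*(-4 - 4) + W(15, 12) = 1*(-4 - 4) + (-9/8 - 1/8*12) = 1*(-8) + (-9/8 - 3/2) = -8 - 21/8 = -85/8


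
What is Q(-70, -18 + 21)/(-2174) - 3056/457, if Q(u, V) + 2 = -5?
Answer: -6640545/993518 ≈ -6.6839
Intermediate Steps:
Q(u, V) = -7 (Q(u, V) = -2 - 5 = -7)
Q(-70, -18 + 21)/(-2174) - 3056/457 = -7/(-2174) - 3056/457 = -7*(-1/2174) - 3056*1/457 = 7/2174 - 3056/457 = -6640545/993518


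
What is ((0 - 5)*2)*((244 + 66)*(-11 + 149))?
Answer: -427800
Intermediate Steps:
((0 - 5)*2)*((244 + 66)*(-11 + 149)) = (-5*2)*(310*138) = -10*42780 = -427800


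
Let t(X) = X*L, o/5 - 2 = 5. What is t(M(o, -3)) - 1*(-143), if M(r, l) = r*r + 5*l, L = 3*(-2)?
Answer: -7117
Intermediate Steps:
o = 35 (o = 10 + 5*5 = 10 + 25 = 35)
L = -6
M(r, l) = r**2 + 5*l
t(X) = -6*X (t(X) = X*(-6) = -6*X)
t(M(o, -3)) - 1*(-143) = -6*(35**2 + 5*(-3)) - 1*(-143) = -6*(1225 - 15) + 143 = -6*1210 + 143 = -7260 + 143 = -7117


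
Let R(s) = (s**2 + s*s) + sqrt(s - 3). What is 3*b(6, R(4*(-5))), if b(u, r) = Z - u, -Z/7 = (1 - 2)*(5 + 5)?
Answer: 192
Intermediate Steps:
Z = 70 (Z = -7*(1 - 2)*(5 + 5) = -(-7)*10 = -7*(-10) = 70)
R(s) = sqrt(-3 + s) + 2*s**2 (R(s) = (s**2 + s**2) + sqrt(-3 + s) = 2*s**2 + sqrt(-3 + s) = sqrt(-3 + s) + 2*s**2)
b(u, r) = 70 - u
3*b(6, R(4*(-5))) = 3*(70 - 1*6) = 3*(70 - 6) = 3*64 = 192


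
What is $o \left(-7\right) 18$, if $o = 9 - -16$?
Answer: $-3150$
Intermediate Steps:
$o = 25$ ($o = 9 + 16 = 25$)
$o \left(-7\right) 18 = 25 \left(-7\right) 18 = \left(-175\right) 18 = -3150$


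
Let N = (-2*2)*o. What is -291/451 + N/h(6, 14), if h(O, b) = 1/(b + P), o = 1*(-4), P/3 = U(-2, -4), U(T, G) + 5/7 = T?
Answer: 293819/3157 ≈ 93.069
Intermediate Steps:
U(T, G) = -5/7 + T
P = -57/7 (P = 3*(-5/7 - 2) = 3*(-19/7) = -57/7 ≈ -8.1429)
o = -4
h(O, b) = 1/(-57/7 + b) (h(O, b) = 1/(b - 57/7) = 1/(-57/7 + b))
N = 16 (N = -2*2*(-4) = -4*(-4) = 16)
-291/451 + N/h(6, 14) = -291/451 + 16/((7/(-57 + 7*14))) = -291*1/451 + 16/((7/(-57 + 98))) = -291/451 + 16/((7/41)) = -291/451 + 16/((7*(1/41))) = -291/451 + 16/(7/41) = -291/451 + 16*(41/7) = -291/451 + 656/7 = 293819/3157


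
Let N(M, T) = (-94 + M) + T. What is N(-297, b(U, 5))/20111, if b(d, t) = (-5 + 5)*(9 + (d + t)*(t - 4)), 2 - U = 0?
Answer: -23/1183 ≈ -0.019442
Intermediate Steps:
U = 2 (U = 2 - 1*0 = 2 + 0 = 2)
b(d, t) = 0 (b(d, t) = 0*(9 + (d + t)*(-4 + t)) = 0*(9 + (-4 + t)*(d + t)) = 0)
N(M, T) = -94 + M + T
N(-297, b(U, 5))/20111 = (-94 - 297 + 0)/20111 = -391*1/20111 = -23/1183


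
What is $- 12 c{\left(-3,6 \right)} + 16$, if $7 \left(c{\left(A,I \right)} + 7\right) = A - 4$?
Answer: $112$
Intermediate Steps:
$c{\left(A,I \right)} = - \frac{53}{7} + \frac{A}{7}$ ($c{\left(A,I \right)} = -7 + \frac{A - 4}{7} = -7 + \frac{-4 + A}{7} = -7 + \left(- \frac{4}{7} + \frac{A}{7}\right) = - \frac{53}{7} + \frac{A}{7}$)
$- 12 c{\left(-3,6 \right)} + 16 = - 12 \left(- \frac{53}{7} + \frac{1}{7} \left(-3\right)\right) + 16 = - 12 \left(- \frac{53}{7} - \frac{3}{7}\right) + 16 = \left(-12\right) \left(-8\right) + 16 = 96 + 16 = 112$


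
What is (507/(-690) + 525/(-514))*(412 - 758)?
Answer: 17958784/29555 ≈ 607.64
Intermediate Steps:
(507/(-690) + 525/(-514))*(412 - 758) = (507*(-1/690) + 525*(-1/514))*(-346) = (-169/230 - 525/514)*(-346) = -51904/29555*(-346) = 17958784/29555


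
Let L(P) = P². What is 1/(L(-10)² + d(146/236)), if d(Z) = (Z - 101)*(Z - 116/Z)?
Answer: 1016452/29233252475 ≈ 3.4770e-5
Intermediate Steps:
d(Z) = (-101 + Z)*(Z - 116/Z)
1/(L(-10)² + d(146/236)) = 1/(((-10)²)² + (-116 + (146/236)² - 14746/236 + 11716/((146/236)))) = 1/(100² + (-116 + (146*(1/236))² - 14746/236 + 11716/((146*(1/236))))) = 1/(10000 + (-116 + (73/118)² - 101*73/118 + 11716/(73/118))) = 1/(10000 + (-116 + 5329/13924 - 7373/118 + 11716*(118/73))) = 1/(10000 + (-116 + 5329/13924 - 7373/118 + 1382488/73)) = 1/(10000 + 19068732475/1016452) = 1/(29233252475/1016452) = 1016452/29233252475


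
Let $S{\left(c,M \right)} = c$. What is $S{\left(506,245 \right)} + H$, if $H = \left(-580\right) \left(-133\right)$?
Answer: $77646$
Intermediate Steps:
$H = 77140$
$S{\left(506,245 \right)} + H = 506 + 77140 = 77646$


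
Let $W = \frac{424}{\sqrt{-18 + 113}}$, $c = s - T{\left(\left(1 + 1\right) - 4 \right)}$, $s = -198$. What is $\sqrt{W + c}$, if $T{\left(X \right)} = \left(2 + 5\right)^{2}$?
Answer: $\frac{\sqrt{-2229175 + 40280 \sqrt{95}}}{95} \approx 14.265 i$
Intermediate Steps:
$T{\left(X \right)} = 49$ ($T{\left(X \right)} = 7^{2} = 49$)
$c = -247$ ($c = -198 - 49 = -247$)
$W = \frac{424 \sqrt{95}}{95}$ ($W = \frac{424}{\sqrt{95}} = 424 \frac{\sqrt{95}}{95} = \frac{424 \sqrt{95}}{95} \approx 43.501$)
$\sqrt{W + c} = \sqrt{\frac{424 \sqrt{95}}{95} - 247} = \sqrt{-247 + \frac{424 \sqrt{95}}{95}}$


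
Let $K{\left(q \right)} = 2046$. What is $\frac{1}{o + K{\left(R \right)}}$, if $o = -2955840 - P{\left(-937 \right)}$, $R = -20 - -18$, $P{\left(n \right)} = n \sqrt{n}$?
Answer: $- \frac{2953794}{8725721651389} - \frac{937 i \sqrt{937}}{8725721651389} \approx -3.3852 \cdot 10^{-7} - 3.2871 \cdot 10^{-9} i$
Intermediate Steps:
$P{\left(n \right)} = n^{\frac{3}{2}}$
$R = -2$ ($R = -20 + 18 = -2$)
$o = -2955840 + 937 i \sqrt{937}$ ($o = -2955840 - \left(-937\right)^{\frac{3}{2}} = -2955840 - - 937 i \sqrt{937} = -2955840 + 937 i \sqrt{937} \approx -2.9558 \cdot 10^{6} + 28682.0 i$)
$\frac{1}{o + K{\left(R \right)}} = \frac{1}{\left(-2955840 + 937 i \sqrt{937}\right) + 2046} = \frac{1}{-2953794 + 937 i \sqrt{937}}$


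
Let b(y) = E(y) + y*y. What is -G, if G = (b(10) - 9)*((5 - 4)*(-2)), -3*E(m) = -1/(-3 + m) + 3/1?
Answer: 3782/21 ≈ 180.10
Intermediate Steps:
E(m) = -1 + 1/(3*(-3 + m)) (E(m) = -(-1/(-3 + m) + 3/1)/3 = -(-1/(-3 + m) + 3*1)/3 = -(-1/(-3 + m) + 3)/3 = -(3 - 1/(-3 + m))/3 = -1 + 1/(3*(-3 + m)))
b(y) = y² + (10/3 - y)/(-3 + y) (b(y) = (10/3 - y)/(-3 + y) + y*y = (10/3 - y)/(-3 + y) + y² = y² + (10/3 - y)/(-3 + y))
G = -3782/21 (G = ((10 - 3*10 + 3*10²*(-3 + 10))/(3*(-3 + 10)) - 9)*((5 - 4)*(-2)) = ((⅓)*(10 - 30 + 3*100*7)/7 - 9)*(1*(-2)) = ((⅓)*(⅐)*(10 - 30 + 2100) - 9)*(-2) = ((⅓)*(⅐)*2080 - 9)*(-2) = (2080/21 - 9)*(-2) = (1891/21)*(-2) = -3782/21 ≈ -180.10)
-G = -1*(-3782/21) = 3782/21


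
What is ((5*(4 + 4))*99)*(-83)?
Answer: -328680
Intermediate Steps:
((5*(4 + 4))*99)*(-83) = ((5*8)*99)*(-83) = (40*99)*(-83) = 3960*(-83) = -328680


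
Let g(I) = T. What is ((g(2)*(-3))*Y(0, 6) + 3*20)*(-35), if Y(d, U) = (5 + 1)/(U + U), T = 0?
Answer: -2100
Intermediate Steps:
Y(d, U) = 3/U (Y(d, U) = 6/((2*U)) = 6*(1/(2*U)) = 3/U)
g(I) = 0
((g(2)*(-3))*Y(0, 6) + 3*20)*(-35) = ((0*(-3))*(3/6) + 3*20)*(-35) = (0*(3*(⅙)) + 60)*(-35) = (0*(½) + 60)*(-35) = (0 + 60)*(-35) = 60*(-35) = -2100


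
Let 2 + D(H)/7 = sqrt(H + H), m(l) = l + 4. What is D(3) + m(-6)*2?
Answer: -18 + 7*sqrt(6) ≈ -0.85357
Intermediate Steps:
m(l) = 4 + l
D(H) = -14 + 7*sqrt(2)*sqrt(H) (D(H) = -14 + 7*sqrt(H + H) = -14 + 7*sqrt(2*H) = -14 + 7*(sqrt(2)*sqrt(H)) = -14 + 7*sqrt(2)*sqrt(H))
D(3) + m(-6)*2 = (-14 + 7*sqrt(2)*sqrt(3)) + (4 - 6)*2 = (-14 + 7*sqrt(6)) - 2*2 = (-14 + 7*sqrt(6)) - 4 = -18 + 7*sqrt(6)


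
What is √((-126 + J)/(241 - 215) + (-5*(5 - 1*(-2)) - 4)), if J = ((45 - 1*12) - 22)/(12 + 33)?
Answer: I*√6667570/390 ≈ 6.6209*I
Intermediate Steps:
J = 11/45 (J = ((45 - 12) - 22)/45 = (33 - 22)*(1/45) = 11*(1/45) = 11/45 ≈ 0.24444)
√((-126 + J)/(241 - 215) + (-5*(5 - 1*(-2)) - 4)) = √((-126 + 11/45)/(241 - 215) + (-5*(5 - 1*(-2)) - 4)) = √(-5659/45/26 + (-5*(5 + 2) - 4)) = √(-5659/45*1/26 + (-5*7 - 4)) = √(-5659/1170 + (-35 - 4)) = √(-5659/1170 - 39) = √(-51289/1170) = I*√6667570/390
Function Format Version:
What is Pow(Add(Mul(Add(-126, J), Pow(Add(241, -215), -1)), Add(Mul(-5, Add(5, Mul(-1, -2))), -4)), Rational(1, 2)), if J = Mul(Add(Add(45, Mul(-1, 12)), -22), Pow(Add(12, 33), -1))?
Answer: Mul(Rational(1, 390), I, Pow(6667570, Rational(1, 2))) ≈ Mul(6.6209, I)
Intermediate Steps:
J = Rational(11, 45) (J = Mul(Add(Add(45, -12), -22), Pow(45, -1)) = Mul(Add(33, -22), Rational(1, 45)) = Mul(11, Rational(1, 45)) = Rational(11, 45) ≈ 0.24444)
Pow(Add(Mul(Add(-126, J), Pow(Add(241, -215), -1)), Add(Mul(-5, Add(5, Mul(-1, -2))), -4)), Rational(1, 2)) = Pow(Add(Mul(Add(-126, Rational(11, 45)), Pow(Add(241, -215), -1)), Add(Mul(-5, Add(5, Mul(-1, -2))), -4)), Rational(1, 2)) = Pow(Add(Mul(Rational(-5659, 45), Pow(26, -1)), Add(Mul(-5, Add(5, 2)), -4)), Rational(1, 2)) = Pow(Add(Mul(Rational(-5659, 45), Rational(1, 26)), Add(Mul(-5, 7), -4)), Rational(1, 2)) = Pow(Add(Rational(-5659, 1170), Add(-35, -4)), Rational(1, 2)) = Pow(Add(Rational(-5659, 1170), -39), Rational(1, 2)) = Pow(Rational(-51289, 1170), Rational(1, 2)) = Mul(Rational(1, 390), I, Pow(6667570, Rational(1, 2)))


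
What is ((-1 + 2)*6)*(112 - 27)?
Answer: 510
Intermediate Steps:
((-1 + 2)*6)*(112 - 27) = (1*6)*85 = 6*85 = 510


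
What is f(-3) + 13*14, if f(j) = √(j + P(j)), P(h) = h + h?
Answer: 182 + 3*I ≈ 182.0 + 3.0*I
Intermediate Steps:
P(h) = 2*h
f(j) = √3*√j (f(j) = √(j + 2*j) = √(3*j) = √3*√j)
f(-3) + 13*14 = √3*√(-3) + 13*14 = √3*(I*√3) + 182 = 3*I + 182 = 182 + 3*I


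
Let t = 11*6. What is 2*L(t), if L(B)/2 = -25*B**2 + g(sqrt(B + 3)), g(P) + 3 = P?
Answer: -435612 + 4*sqrt(69) ≈ -4.3558e+5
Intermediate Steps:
t = 66
g(P) = -3 + P
L(B) = -6 - 50*B**2 + 2*sqrt(3 + B) (L(B) = 2*(-25*B**2 + (-3 + sqrt(B + 3))) = 2*(-25*B**2 + (-3 + sqrt(3 + B))) = 2*(-3 + sqrt(3 + B) - 25*B**2) = -6 - 50*B**2 + 2*sqrt(3 + B))
2*L(t) = 2*(-6 - 50*66**2 + 2*sqrt(3 + 66)) = 2*(-6 - 50*4356 + 2*sqrt(69)) = 2*(-6 - 217800 + 2*sqrt(69)) = 2*(-217806 + 2*sqrt(69)) = -435612 + 4*sqrt(69)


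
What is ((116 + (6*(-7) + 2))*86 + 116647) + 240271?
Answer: 363454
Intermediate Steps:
((116 + (6*(-7) + 2))*86 + 116647) + 240271 = ((116 + (-42 + 2))*86 + 116647) + 240271 = ((116 - 40)*86 + 116647) + 240271 = (76*86 + 116647) + 240271 = (6536 + 116647) + 240271 = 123183 + 240271 = 363454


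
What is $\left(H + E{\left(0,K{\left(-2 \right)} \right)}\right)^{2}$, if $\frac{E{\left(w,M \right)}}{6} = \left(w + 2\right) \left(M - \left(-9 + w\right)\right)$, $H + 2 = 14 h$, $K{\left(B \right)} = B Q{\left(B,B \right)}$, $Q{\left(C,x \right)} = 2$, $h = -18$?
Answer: $37636$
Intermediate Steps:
$K{\left(B \right)} = 2 B$ ($K{\left(B \right)} = B 2 = 2 B$)
$H = -254$ ($H = -2 + 14 \left(-18\right) = -2 - 252 = -254$)
$E{\left(w,M \right)} = 6 \left(2 + w\right) \left(9 + M - w\right)$ ($E{\left(w,M \right)} = 6 \left(w + 2\right) \left(M - \left(-9 + w\right)\right) = 6 \left(2 + w\right) \left(9 + M - w\right)$)
$\left(H + E{\left(0,K{\left(-2 \right)} \right)}\right)^{2} = \left(-254 + \left(108 - 6 \cdot 0^{2} + 12 \cdot 2 \left(-2\right) + 42 \cdot 0 + 6 \cdot 2 \left(-2\right) 0\right)\right)^{2} = \left(-254 + \left(108 - 0 + 12 \left(-4\right) + 0 + 6 \left(-4\right) 0\right)\right)^{2} = \left(-254 + \left(108 + 0 - 48 + 0 + 0\right)\right)^{2} = \left(-254 + 60\right)^{2} = \left(-194\right)^{2} = 37636$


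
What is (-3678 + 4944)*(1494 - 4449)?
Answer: -3741030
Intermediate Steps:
(-3678 + 4944)*(1494 - 4449) = 1266*(-2955) = -3741030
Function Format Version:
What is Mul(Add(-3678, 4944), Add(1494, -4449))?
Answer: -3741030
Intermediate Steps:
Mul(Add(-3678, 4944), Add(1494, -4449)) = Mul(1266, -2955) = -3741030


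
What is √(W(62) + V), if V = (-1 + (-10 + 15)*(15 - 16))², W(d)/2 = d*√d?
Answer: 2*√(9 + 31*√62) ≈ 31.818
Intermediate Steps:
W(d) = 2*d^(3/2) (W(d) = 2*(d*√d) = 2*d^(3/2))
V = 36 (V = (-1 + 5*(-1))² = (-1 - 5)² = (-6)² = 36)
√(W(62) + V) = √(2*62^(3/2) + 36) = √(2*(62*√62) + 36) = √(124*√62 + 36) = √(36 + 124*√62)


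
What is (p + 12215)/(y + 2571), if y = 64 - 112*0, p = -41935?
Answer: -5944/527 ≈ -11.279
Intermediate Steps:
y = 64 (y = 64 + 0 = 64)
(p + 12215)/(y + 2571) = (-41935 + 12215)/(64 + 2571) = -29720/2635 = -29720*1/2635 = -5944/527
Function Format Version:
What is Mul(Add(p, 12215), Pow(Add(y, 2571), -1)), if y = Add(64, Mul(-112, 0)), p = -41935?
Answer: Rational(-5944, 527) ≈ -11.279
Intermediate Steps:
y = 64 (y = Add(64, 0) = 64)
Mul(Add(p, 12215), Pow(Add(y, 2571), -1)) = Mul(Add(-41935, 12215), Pow(Add(64, 2571), -1)) = Mul(-29720, Pow(2635, -1)) = Mul(-29720, Rational(1, 2635)) = Rational(-5944, 527)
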